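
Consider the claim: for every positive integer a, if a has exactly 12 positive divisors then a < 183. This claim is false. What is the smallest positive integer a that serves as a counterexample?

a = 198

A counterexample is any positive integer a such that a has exactly 12 positive divisors but the claim fails; we check each in order.
The first 12 eligible values, up to a = 160, all satisfy the conclusion.
a = 198: τ(198) = 12; 198 ≥ 183.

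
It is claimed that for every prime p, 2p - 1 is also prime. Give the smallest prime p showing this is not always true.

p = 5

Check each prime p in order until 2p - 1 is not prime.
p = 2: 2p - 1 = 3, prime.
p = 3: 2p - 1 = 5, prime.
p = 5: 2p - 1 = 9 = 3 × 3, not prime.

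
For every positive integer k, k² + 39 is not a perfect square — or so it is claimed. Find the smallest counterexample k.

k = 5

A counterexample is any positive integer k such that k² + 39 is a perfect square; we check each in order.
For k = 1, 2, 3, 4 the conclusion holds.
k = 5: 5² + 39 = 64 = 8², a perfect square.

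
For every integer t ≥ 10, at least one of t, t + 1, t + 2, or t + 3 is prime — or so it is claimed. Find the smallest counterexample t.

t = 24

The first 14 eligible values, up to t = 23, all satisfy the conclusion.
t = 24: 24 = 2 × 12; 25 = 5 × 5; 26 = 2 × 13; 27 = 3 × 9 — all composite.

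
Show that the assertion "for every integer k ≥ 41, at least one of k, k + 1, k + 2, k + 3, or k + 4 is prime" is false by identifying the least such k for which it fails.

k = 48

Check each integer k ≥ 41 in order until k, k + 1, k + 2, k + 3, k + 4 are all composite.
The first 7 eligible values, up to k = 47, all satisfy the conclusion.
k = 48: 48 = 2 × 24; 49 = 7 × 7; 50 = 2 × 25; 51 = 3 × 17; 52 = 2 × 26 — all composite.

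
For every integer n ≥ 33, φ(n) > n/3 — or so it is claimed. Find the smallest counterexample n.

n = 36

Check each integer n ≥ 33 in order until the claim fails.
For n = 33, 34, 35 the conclusion holds.
n = 36: φ(36) = 12 and 36/3 = 12, so φ(36) ≤ 36/3.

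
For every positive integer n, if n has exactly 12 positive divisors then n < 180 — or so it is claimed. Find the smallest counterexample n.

n = 198

We need the least positive integer n for which n has exactly 12 positive divisors but the claim fails.
For n = 60, 72, 84, 90, …, 150, 156, 160 the conclusion holds.
n = 198: τ(198) = 12; 198 ≥ 180.
Thus n = 198 disproves the claim, and no smaller n works.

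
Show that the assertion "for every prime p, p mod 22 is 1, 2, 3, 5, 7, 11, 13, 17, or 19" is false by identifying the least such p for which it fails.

A counterexample is any prime p such that the claim fails; we check each in order.
For p = 2, 3, 5, 7, 11, 13, 17, 19, 23, 29 the conclusion holds.
p = 31: 31 mod 22 = 9 — not in {1, 2, 3, 5, 7, 11, 13, 17, 19}.
Thus p = 31 disproves the claim, and no smaller p works.

p = 31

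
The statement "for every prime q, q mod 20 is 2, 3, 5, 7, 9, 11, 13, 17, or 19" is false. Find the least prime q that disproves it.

q = 41

Check each prime q in order until the claim fails.
For q = 2, 3, 5, 7, …, 29, 31, 37 the conclusion holds.
q = 41: 41 mod 20 = 1 — not in {2, 3, 5, 7, 9, 11, 13, 17, 19}.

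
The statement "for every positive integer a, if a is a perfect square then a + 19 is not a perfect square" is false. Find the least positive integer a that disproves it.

A counterexample is any positive integer a such that a is a perfect square but a + 19 is a perfect square; we check each in order.
The first 8 eligible values, up to a = 64, all satisfy the conclusion.
a = 81: 81 = 9² and 81 + 19 = 100 = 10².

a = 81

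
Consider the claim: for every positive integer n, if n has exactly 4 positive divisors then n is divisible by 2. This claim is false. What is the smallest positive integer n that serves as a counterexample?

A counterexample is any positive integer n such that n has exactly 4 positive divisors but n is not divisible by 2; we check each in order.
n = 6: τ(6) = 4; 6 mod 2 = 0.
n = 8: τ(8) = 4; 8 mod 2 = 0.
n = 10: τ(10) = 4; 10 mod 2 = 0.
n = 14: τ(14) = 4; 14 mod 2 = 0.
n = 15: τ(15) = 4; 15 mod 2 = 1.

n = 15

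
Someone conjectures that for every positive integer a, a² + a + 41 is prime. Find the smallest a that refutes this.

Check each positive integer a in order until a² + a + 41 is not prime.
The first 39 eligible values, up to a = 39, all satisfy the conclusion.
a = 40: a² + a + 41 = 1681 = 41 × 41, composite.
So a = 40 is the smallest counterexample.

a = 40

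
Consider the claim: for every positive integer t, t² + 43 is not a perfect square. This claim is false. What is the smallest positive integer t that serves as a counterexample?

For t = 1, 2, 3, 4, …, 18, 19, 20 the conclusion holds.
t = 21: 21² + 43 = 484 = 22², a perfect square.

t = 21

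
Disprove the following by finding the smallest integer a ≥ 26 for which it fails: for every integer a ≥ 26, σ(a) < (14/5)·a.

a = 60

For a = 26, 27, 28, 29, …, 57, 58, 59 the conclusion holds.
a = 60: σ(60) = 168; 168 ≥ 168.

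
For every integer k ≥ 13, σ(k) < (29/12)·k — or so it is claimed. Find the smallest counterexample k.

k = 24

A counterexample is any integer k ≥ 13 such that the claim fails; we check each in order.
The first 11 eligible values, up to k = 23, all satisfy the conclusion.
k = 24: σ(24) = 60; 60 ≥ 58.
Hence k = 24 is a counterexample.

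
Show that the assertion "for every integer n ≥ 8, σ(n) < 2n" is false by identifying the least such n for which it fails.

n = 12

Check each integer n ≥ 8 in order until the claim fails.
The first 4 eligible values, up to n = 11, all satisfy the conclusion.
n = 12: σ(12) = 28; 28 ≥ 24.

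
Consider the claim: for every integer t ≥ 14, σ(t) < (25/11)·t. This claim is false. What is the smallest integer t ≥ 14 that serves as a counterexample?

For t = 14, 15, 16, 17, 18, 19, 20, 21, 22, 23 the conclusion holds.
t = 24: σ(24) = 60; 60 ≥ 600/11.
Hence t = 24 is a counterexample.

t = 24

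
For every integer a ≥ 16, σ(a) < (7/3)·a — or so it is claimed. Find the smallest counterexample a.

a = 24

A counterexample is any integer a ≥ 16 such that the claim fails; we check each in order.
a = 16: σ(16) = 31; 31 < 112/3.
a = 17: σ(17) = 18; 18 < 119/3.
a = 18: σ(18) = 39; 39 < 42.
a = 19: σ(19) = 20; 20 < 133/3.
a = 20: σ(20) = 42; 42 < 140/3.
a = 21: σ(21) = 32; 32 < 49.
a = 22: σ(22) = 36; 36 < 154/3.
a = 23: σ(23) = 24; 24 < 161/3.
a = 24: σ(24) = 60; 60 ≥ 56.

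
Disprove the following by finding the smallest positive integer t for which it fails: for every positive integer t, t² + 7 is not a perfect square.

We need the least positive integer t for which t² + 7 is a perfect square.
t = 1: 1² + 7 = 8, not a perfect square.
t = 2: 2² + 7 = 11, not a perfect square.
t = 3: 3² + 7 = 16 = 4², a perfect square.
So t = 3 is the smallest counterexample.

t = 3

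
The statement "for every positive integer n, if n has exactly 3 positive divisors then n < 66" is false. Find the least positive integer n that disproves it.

n = 121

A counterexample is any positive integer n such that n has exactly 3 positive divisors but the claim fails; we check each in order.
The first 4 eligible values, up to n = 49, all satisfy the conclusion.
n = 121: τ(121) = 3; 121 ≥ 66.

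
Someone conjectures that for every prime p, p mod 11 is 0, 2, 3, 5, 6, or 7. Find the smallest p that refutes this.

p = 19

p = 2: 2 mod 11 = 2.
p = 3: 3 mod 11 = 3.
p = 5: 5 mod 11 = 5.
p = 7: 7 mod 11 = 7.
p = 11: 11 mod 11 = 0.
p = 13: 13 mod 11 = 2.
p = 17: 17 mod 11 = 6.
p = 19: 19 mod 11 = 8 — not in {0, 2, 3, 5, 6, 7}.
Thus p = 19 disproves the claim, and no smaller p works.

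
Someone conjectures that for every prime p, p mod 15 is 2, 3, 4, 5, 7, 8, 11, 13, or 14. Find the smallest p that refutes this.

p = 31

Check each prime p in order until the claim fails.
The first 10 eligible values, up to p = 29, all satisfy the conclusion.
p = 31: 31 mod 15 = 1 — not in {2, 3, 4, 5, 7, 8, 11, 13, 14}.
So p = 31 is the smallest counterexample.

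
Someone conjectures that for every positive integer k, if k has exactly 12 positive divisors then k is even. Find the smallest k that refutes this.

k = 315

A counterexample is any positive integer k such that k has exactly 12 positive divisors but k is odd; we check each in order.
For k = 60, 72, 84, 90, …, 294, 306, 308 the conclusion holds.
k = 315: divisors of 315: 12 divisors; 315 is odd.
Hence k = 315 is a counterexample.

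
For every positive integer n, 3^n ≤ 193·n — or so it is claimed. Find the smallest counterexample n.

We need the least positive integer n for which 3^n > 193·n.
The first 6 eligible values, up to n = 6, all satisfy the conclusion.
n = 7: 3^n = 2187 and 193·n = 1351, so 2187 > 1351.
So n = 7 is the smallest counterexample.

n = 7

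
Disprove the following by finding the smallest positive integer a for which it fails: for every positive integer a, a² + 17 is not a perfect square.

a = 8

Check each positive integer a in order until a² + 17 is a perfect square.
a = 1: 1² + 17 = 18, not a perfect square.
a = 2: 2² + 17 = 21, not a perfect square.
a = 3: 3² + 17 = 26, not a perfect square.
a = 4: 4² + 17 = 33, not a perfect square.
a = 5: 5² + 17 = 42, not a perfect square.
a = 6: 6² + 17 = 53, not a perfect square.
a = 7: 7² + 17 = 66, not a perfect square.
a = 8: 8² + 17 = 81 = 9², a perfect square.
Hence a = 8 is a counterexample.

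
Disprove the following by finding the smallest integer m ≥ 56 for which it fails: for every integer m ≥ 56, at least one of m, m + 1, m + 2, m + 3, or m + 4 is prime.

m = 62

Check each integer m ≥ 56 in order until m, m + 1, m + 2, m + 3, m + 4 are all composite.
m = 56: 59 is prime.
m = 57: 59 is prime.
m = 58: 59 is prime.
m = 59: 59 is prime.
m = 60: 61 is prime.
m = 61: 61 is prime.
m = 62: 62 = 2 × 31; 63 = 3 × 21; 64 = 2 × 32; 65 = 5 × 13; 66 = 2 × 33 — all composite.
Hence m = 62 is a counterexample.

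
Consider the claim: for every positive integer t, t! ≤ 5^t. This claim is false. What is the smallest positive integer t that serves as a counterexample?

A counterexample is any positive integer t such that t! > 5^t; we check each in order.
For t = 1, 2, 3, 4, …, 9, 10, 11 the conclusion holds.
t = 12: t! = 479001600 and 5^t = 244140625, so 479001600 > 244140625.
Hence t = 12 is a counterexample.

t = 12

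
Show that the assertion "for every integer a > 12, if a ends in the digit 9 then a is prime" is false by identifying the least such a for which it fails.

a = 39

a = 19: 19 ends in 9 and is prime.
a = 29: 29 ends in 9 and is prime.
a = 39: 39 ends in 9; 39 = 3 × 13, composite.
So a = 39 is the smallest counterexample.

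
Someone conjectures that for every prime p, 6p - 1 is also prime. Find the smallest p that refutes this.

p = 11

The first 4 eligible values, up to p = 7, all satisfy the conclusion.
p = 11: 6p - 1 = 65 = 5 × 13, not prime.
Thus p = 11 disproves the claim, and no smaller p works.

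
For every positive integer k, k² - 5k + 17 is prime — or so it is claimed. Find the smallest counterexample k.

Check each positive integer k in order until k² - 5k + 17 is not prime.
The first 12 eligible values, up to k = 12, all satisfy the conclusion.
k = 13: k² - 5k + 17 = 121 = 11 × 11, composite.

k = 13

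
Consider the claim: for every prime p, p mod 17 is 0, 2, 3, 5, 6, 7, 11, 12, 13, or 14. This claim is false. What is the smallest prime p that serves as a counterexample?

p = 43

Check each prime p in order until the claim fails.
For p = 2, 3, 5, 7, …, 31, 37, 41 the conclusion holds.
p = 43: 43 mod 17 = 9 — not in {0, 2, 3, 5, 6, 7, 11, 12, 13, 14}.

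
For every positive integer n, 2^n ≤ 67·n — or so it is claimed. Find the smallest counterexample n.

n = 10

A counterexample is any positive integer n such that 2^n > 67·n; we check each in order.
For n = 1, 2, 3, 4, 5, 6, 7, 8, 9 the conclusion holds.
n = 10: 2^n = 1024 and 67·n = 670, so 1024 > 670.
Thus n = 10 disproves the claim, and no smaller n works.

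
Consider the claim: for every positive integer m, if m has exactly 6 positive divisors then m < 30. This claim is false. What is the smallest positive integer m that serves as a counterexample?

Check each positive integer m in order until m has exactly 6 positive divisors but the claim fails.
The first 4 eligible values, up to m = 28, all satisfy the conclusion.
m = 32: τ(32) = 6; 32 ≥ 30.

m = 32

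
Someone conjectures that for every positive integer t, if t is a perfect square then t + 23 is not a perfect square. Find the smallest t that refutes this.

A counterexample is any positive integer t such that t is a perfect square but t + 23 is a perfect square; we check each in order.
For t = 1, 4, 9, 16, 25, 36, 49, 64, 81, 100 the conclusion holds.
t = 121: 121 = 11² and 121 + 23 = 144 = 12².
Hence t = 121 is a counterexample.

t = 121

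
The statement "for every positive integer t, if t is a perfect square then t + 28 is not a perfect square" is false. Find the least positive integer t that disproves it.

t = 36

A counterexample is any positive integer t such that t is a perfect square but t + 28 is a perfect square; we check each in order.
The first 5 eligible values, up to t = 25, all satisfy the conclusion.
t = 36: 36 = 6² and 36 + 28 = 64 = 8².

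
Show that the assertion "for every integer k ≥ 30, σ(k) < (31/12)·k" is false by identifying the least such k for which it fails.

We need the least integer k ≥ 30 for which the claim fails.
The first 18 eligible values, up to k = 47, all satisfy the conclusion.
k = 48: σ(48) = 124; 124 ≥ 124.
Thus k = 48 disproves the claim, and no smaller k works.

k = 48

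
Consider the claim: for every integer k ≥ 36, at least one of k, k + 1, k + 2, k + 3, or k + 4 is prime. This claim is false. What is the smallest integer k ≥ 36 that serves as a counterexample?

k = 48

A counterexample is any integer k ≥ 36 such that k, k + 1, k + 2, k + 3, k + 4 are all composite; we check each in order.
For k = 36, 37, 38, 39, …, 45, 46, 47 the conclusion holds.
k = 48: 48 = 2 × 24; 49 = 7 × 7; 50 = 2 × 25; 51 = 3 × 17; 52 = 2 × 26 — all composite.
Hence k = 48 is a counterexample.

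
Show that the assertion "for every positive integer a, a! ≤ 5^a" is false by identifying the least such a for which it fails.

The first 11 eligible values, up to a = 11, all satisfy the conclusion.
a = 12: a! = 479001600 and 5^a = 244140625, so 479001600 > 244140625.
So a = 12 is the smallest counterexample.

a = 12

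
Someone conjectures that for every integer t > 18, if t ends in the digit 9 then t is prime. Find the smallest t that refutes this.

t = 39

We need the least integer t > 18 for which t ends in the digit 9 but t is not prime.
t = 19: 19 ends in 9 and is prime.
t = 29: 29 ends in 9 and is prime.
t = 39: 39 ends in 9; 39 = 3 × 13, composite.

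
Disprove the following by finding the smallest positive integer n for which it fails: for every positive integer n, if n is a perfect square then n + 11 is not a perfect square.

For n = 1, 4, 9, 16 the conclusion holds.
n = 25: 25 = 5² and 25 + 11 = 36 = 6².

n = 25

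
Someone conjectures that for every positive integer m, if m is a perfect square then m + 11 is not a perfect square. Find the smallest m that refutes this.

A counterexample is any positive integer m such that m is a perfect square but m + 11 is a perfect square; we check each in order.
The first 4 eligible values, up to m = 16, all satisfy the conclusion.
m = 25: 25 = 5² and 25 + 11 = 36 = 6².
Thus m = 25 disproves the claim, and no smaller m works.

m = 25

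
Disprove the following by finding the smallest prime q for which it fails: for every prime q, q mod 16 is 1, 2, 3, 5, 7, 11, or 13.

For q = 2, 3, 5, 7, 11, 13, 17, 19, 23, 29 the conclusion holds.
q = 31: 31 mod 16 = 15 — not in {1, 2, 3, 5, 7, 11, 13}.

q = 31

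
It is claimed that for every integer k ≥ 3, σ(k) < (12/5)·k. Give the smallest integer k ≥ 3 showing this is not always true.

k = 24

The first 21 eligible values, up to k = 23, all satisfy the conclusion.
k = 24: σ(24) = 60; 60 ≥ 288/5.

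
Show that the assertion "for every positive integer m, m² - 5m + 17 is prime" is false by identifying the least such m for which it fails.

For m = 1, 2, 3, 4, …, 10, 11, 12 the conclusion holds.
m = 13: m² - 5m + 17 = 121 = 11 × 11, composite.

m = 13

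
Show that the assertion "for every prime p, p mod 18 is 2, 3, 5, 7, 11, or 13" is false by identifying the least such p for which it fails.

p = 2: 2 mod 18 = 2.
p = 3: 3 mod 18 = 3.
p = 5: 5 mod 18 = 5.
p = 7: 7 mod 18 = 7.
p = 11: 11 mod 18 = 11.
p = 13: 13 mod 18 = 13.
p = 17: 17 mod 18 = 17 — not in {2, 3, 5, 7, 11, 13}.

p = 17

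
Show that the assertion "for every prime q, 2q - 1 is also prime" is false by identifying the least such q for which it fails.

A counterexample is any prime q such that 2q - 1 is not prime; we check each in order.
For q = 2, 3 the conclusion holds.
q = 5: 2q - 1 = 9 = 3 × 3, not prime.
So q = 5 is the smallest counterexample.

q = 5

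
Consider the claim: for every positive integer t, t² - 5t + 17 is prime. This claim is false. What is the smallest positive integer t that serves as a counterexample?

For t = 1, 2, 3, 4, …, 10, 11, 12 the conclusion holds.
t = 13: t² - 5t + 17 = 121 = 11 × 11, composite.
Hence t = 13 is a counterexample.

t = 13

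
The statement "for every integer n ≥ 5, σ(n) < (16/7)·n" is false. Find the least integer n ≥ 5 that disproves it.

n = 12

A counterexample is any integer n ≥ 5 such that the claim fails; we check each in order.
n = 5: σ(5) = 6; 6 < 80/7.
n = 6: σ(6) = 12; 12 < 96/7.
n = 7: σ(7) = 8; 8 < 16.
n = 8: σ(8) = 15; 15 < 128/7.
n = 9: σ(9) = 13; 13 < 144/7.
n = 10: σ(10) = 18; 18 < 160/7.
n = 11: σ(11) = 12; 12 < 176/7.
n = 12: σ(12) = 28; 28 ≥ 192/7.
Hence n = 12 is a counterexample.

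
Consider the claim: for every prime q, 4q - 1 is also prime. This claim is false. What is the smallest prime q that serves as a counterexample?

q = 7

Check each prime q in order until 4q - 1 is not prime.
For q = 2, 3, 5 the conclusion holds.
q = 7: 4q - 1 = 27 = 3 × 9, not prime.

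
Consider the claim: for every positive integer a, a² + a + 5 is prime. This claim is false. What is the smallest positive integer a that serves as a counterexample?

A counterexample is any positive integer a such that a² + a + 5 is not prime; we check each in order.
For a = 1, 2, 3 the conclusion holds.
a = 4: a² + a + 5 = 25 = 5 × 5, composite.
Thus a = 4 disproves the claim, and no smaller a works.

a = 4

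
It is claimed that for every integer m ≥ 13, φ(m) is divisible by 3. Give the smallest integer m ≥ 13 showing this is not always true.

m = 15

A counterexample is any integer m ≥ 13 such that φ(m) is not divisible by 3; we check each in order.
For m = 13, 14 the conclusion holds.
m = 15: φ(15) = 8; 8 mod 3 = 2.
Thus m = 15 disproves the claim, and no smaller m works.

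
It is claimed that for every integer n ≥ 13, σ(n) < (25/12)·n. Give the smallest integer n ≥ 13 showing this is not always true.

n = 18

Check each integer n ≥ 13 in order until the claim fails.
n = 13: σ(13) = 14; 14 < 325/12.
n = 14: σ(14) = 24; 24 < 175/6.
n = 15: σ(15) = 24; 24 < 125/4.
n = 16: σ(16) = 31; 31 < 100/3.
n = 17: σ(17) = 18; 18 < 425/12.
n = 18: σ(18) = 39; 39 ≥ 75/2.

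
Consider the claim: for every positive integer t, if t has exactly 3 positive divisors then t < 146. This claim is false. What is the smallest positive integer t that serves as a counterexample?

t = 169

For t = 4, 9, 25, 49, 121 the conclusion holds.
t = 169: τ(169) = 3; 169 ≥ 146.
Hence t = 169 is a counterexample.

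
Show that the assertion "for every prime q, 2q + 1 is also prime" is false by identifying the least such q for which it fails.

q = 7

A counterexample is any prime q such that 2q + 1 is not prime; we check each in order.
For q = 2, 3, 5 the conclusion holds.
q = 7: 2q + 1 = 15 = 3 × 5, not prime.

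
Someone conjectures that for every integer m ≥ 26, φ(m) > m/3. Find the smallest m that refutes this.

A counterexample is any integer m ≥ 26 such that the claim fails; we check each in order.
The first 4 eligible values, up to m = 29, all satisfy the conclusion.
m = 30: φ(30) = 8 and 30/3 = 10, so φ(30) ≤ 30/3.
So m = 30 is the smallest counterexample.

m = 30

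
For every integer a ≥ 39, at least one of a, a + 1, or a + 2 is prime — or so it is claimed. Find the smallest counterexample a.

A counterexample is any integer a ≥ 39 such that a, a + 1, a + 2 are all composite; we check each in order.
For a = 39, 40, 41, 42, 43 the conclusion holds.
a = 44: 44 = 2 × 22; 45 = 3 × 15; 46 = 2 × 23 — all composite.
So a = 44 is the smallest counterexample.

a = 44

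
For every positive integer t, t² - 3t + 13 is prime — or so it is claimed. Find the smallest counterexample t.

The first 11 eligible values, up to t = 11, all satisfy the conclusion.
t = 12: t² - 3t + 13 = 121 = 11 × 11, composite.
Hence t = 12 is a counterexample.

t = 12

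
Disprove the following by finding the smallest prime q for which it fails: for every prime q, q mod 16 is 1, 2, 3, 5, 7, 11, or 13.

Check each prime q in order until the claim fails.
For q = 2, 3, 5, 7, 11, 13, 17, 19, 23, 29 the conclusion holds.
q = 31: 31 mod 16 = 15 — not in {1, 2, 3, 5, 7, 11, 13}.

q = 31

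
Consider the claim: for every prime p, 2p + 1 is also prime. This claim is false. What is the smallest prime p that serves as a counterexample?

For p = 2, 3, 5 the conclusion holds.
p = 7: 2p + 1 = 15 = 3 × 5, not prime.

p = 7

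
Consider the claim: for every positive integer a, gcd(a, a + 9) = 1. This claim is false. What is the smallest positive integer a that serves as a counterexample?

a = 3

a = 1: gcd(1, 10) = 1.
a = 2: gcd(2, 11) = 1.
a = 3: gcd(3, 12) = 3.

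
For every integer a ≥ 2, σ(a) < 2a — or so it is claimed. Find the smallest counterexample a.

a = 6

A counterexample is any integer a ≥ 2 such that the claim fails; we check each in order.
The first 4 eligible values, up to a = 5, all satisfy the conclusion.
a = 6: σ(6) = 12; 12 ≥ 12.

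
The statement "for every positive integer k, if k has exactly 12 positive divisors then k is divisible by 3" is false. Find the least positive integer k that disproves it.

We need the least positive integer k for which k has exactly 12 positive divisors but k is not divisible by 3.
k = 60: τ(60) = 12; 60 mod 3 = 0.
k = 72: τ(72) = 12; 72 mod 3 = 0.
k = 84: τ(84) = 12; 84 mod 3 = 0.
k = 90: τ(90) = 12; 90 mod 3 = 0.
k = 96: τ(96) = 12; 96 mod 3 = 0.
k = 108: τ(108) = 12; 108 mod 3 = 0.
k = 126: τ(126) = 12; 126 mod 3 = 0.
k = 132: τ(132) = 12; 132 mod 3 = 0.
k = 140: τ(140) = 12; 140 mod 3 = 2.

k = 140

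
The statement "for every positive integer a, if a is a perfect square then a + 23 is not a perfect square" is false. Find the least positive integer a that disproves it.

Check each positive integer a in order until a is a perfect square but a + 23 is a perfect square.
The first 10 eligible values, up to a = 100, all satisfy the conclusion.
a = 121: 121 = 11² and 121 + 23 = 144 = 12².
So a = 121 is the smallest counterexample.

a = 121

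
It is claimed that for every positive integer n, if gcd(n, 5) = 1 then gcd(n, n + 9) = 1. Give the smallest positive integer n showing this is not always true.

We need the least positive integer n for which gcd(n, 5) = 1 but gcd(n, n + 9) > 1.
n = 1: gcd(1, 10) = 1.
n = 2: gcd(2, 11) = 1.
n = 3: gcd(3, 12) = 3.
Hence n = 3 is a counterexample.

n = 3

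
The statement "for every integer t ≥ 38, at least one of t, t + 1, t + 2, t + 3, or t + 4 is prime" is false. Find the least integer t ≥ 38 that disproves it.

t = 48

We need the least integer t ≥ 38 for which t, t + 1, t + 2, t + 3, t + 4 are all composite.
For t = 38, 39, 40, 41, 42, 43, 44, 45, 46, 47 the conclusion holds.
t = 48: 48 = 2 × 24; 49 = 7 × 7; 50 = 2 × 25; 51 = 3 × 17; 52 = 2 × 26 — all composite.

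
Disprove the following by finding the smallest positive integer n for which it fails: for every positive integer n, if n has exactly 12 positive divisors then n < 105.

n = 108

We need the least positive integer n for which n has exactly 12 positive divisors but the claim fails.
For n = 60, 72, 84, 90, 96 the conclusion holds.
n = 108: τ(108) = 12; 108 ≥ 105.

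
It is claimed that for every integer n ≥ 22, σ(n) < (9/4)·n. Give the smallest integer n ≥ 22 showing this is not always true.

We need the least integer n ≥ 22 for which the claim fails.
For n = 22, 23 the conclusion holds.
n = 24: σ(24) = 60; 60 ≥ 54.
So n = 24 is the smallest counterexample.

n = 24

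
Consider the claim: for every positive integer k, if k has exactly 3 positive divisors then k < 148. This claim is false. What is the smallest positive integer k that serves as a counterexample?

k = 169

A counterexample is any positive integer k such that k has exactly 3 positive divisors but the claim fails; we check each in order.
For k = 4, 9, 25, 49, 121 the conclusion holds.
k = 169: τ(169) = 3; 169 ≥ 148.
So k = 169 is the smallest counterexample.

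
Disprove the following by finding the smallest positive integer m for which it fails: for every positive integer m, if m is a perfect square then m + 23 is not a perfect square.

A counterexample is any positive integer m such that m is a perfect square but m + 23 is a perfect square; we check each in order.
For m = 1, 4, 9, 16, 25, 36, 49, 64, 81, 100 the conclusion holds.
m = 121: 121 = 11² and 121 + 23 = 144 = 12².

m = 121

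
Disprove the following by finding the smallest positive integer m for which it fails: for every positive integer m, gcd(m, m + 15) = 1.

m = 1: gcd(1, 16) = 1.
m = 2: gcd(2, 17) = 1.
m = 3: gcd(3, 18) = 3.

m = 3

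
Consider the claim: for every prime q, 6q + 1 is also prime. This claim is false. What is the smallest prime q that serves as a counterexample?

q = 19

The first 7 eligible values, up to q = 17, all satisfy the conclusion.
q = 19: 6q + 1 = 115 = 5 × 23, not prime.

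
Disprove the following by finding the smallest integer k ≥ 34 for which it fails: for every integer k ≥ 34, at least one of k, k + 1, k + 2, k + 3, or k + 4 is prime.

k = 48

The first 14 eligible values, up to k = 47, all satisfy the conclusion.
k = 48: 48 = 2 × 24; 49 = 7 × 7; 50 = 2 × 25; 51 = 3 × 17; 52 = 2 × 26 — all composite.
Thus k = 48 disproves the claim, and no smaller k works.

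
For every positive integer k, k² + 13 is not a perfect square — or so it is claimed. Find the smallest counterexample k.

k = 6

The first 5 eligible values, up to k = 5, all satisfy the conclusion.
k = 6: 6² + 13 = 49 = 7², a perfect square.
Hence k = 6 is a counterexample.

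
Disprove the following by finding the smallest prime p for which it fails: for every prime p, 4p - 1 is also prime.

A counterexample is any prime p such that 4p - 1 is not prime; we check each in order.
p = 2: 4p - 1 = 7, prime.
p = 3: 4p - 1 = 11, prime.
p = 5: 4p - 1 = 19, prime.
p = 7: 4p - 1 = 27 = 3 × 9, not prime.
Hence p = 7 is a counterexample.

p = 7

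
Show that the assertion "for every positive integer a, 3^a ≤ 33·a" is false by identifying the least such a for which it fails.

We need the least positive integer a for which 3^a > 33·a.
a = 1: 3^a = 3 and 33·a = 33, so 3 ≤ 33.
a = 2: 3^a = 9 and 33·a = 66, so 9 ≤ 66.
a = 3: 3^a = 27 and 33·a = 99, so 27 ≤ 99.
a = 4: 3^a = 81 and 33·a = 132, so 81 ≤ 132.
a = 5: 3^a = 243 and 33·a = 165, so 243 > 165.
Hence a = 5 is a counterexample.

a = 5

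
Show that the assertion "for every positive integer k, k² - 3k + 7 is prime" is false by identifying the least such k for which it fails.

A counterexample is any positive integer k such that k² - 3k + 7 is not prime; we check each in order.
The first 5 eligible values, up to k = 5, all satisfy the conclusion.
k = 6: k² - 3k + 7 = 25 = 5 × 5, composite.
Thus k = 6 disproves the claim, and no smaller k works.

k = 6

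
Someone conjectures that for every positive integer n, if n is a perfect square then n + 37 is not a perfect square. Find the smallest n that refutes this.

n = 324

For n = 1, 4, 9, 16, …, 225, 256, 289 the conclusion holds.
n = 324: 324 = 18² and 324 + 37 = 361 = 19².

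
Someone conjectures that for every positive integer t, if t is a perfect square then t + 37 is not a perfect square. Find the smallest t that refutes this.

t = 324

We need the least positive integer t for which t is a perfect square but t + 37 is a perfect square.
For t = 1, 4, 9, 16, …, 225, 256, 289 the conclusion holds.
t = 324: 324 = 18² and 324 + 37 = 361 = 19².
So t = 324 is the smallest counterexample.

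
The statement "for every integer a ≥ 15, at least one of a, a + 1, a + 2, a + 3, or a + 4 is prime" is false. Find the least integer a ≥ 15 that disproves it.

A counterexample is any integer a ≥ 15 such that a, a + 1, a + 2, a + 3, a + 4 are all composite; we check each in order.
For a = 15, 16, 17, 18, 19, 20, 21, 22, 23 the conclusion holds.
a = 24: 24 = 2 × 12; 25 = 5 × 5; 26 = 2 × 13; 27 = 3 × 9; 28 = 2 × 14 — all composite.
Thus a = 24 disproves the claim, and no smaller a works.

a = 24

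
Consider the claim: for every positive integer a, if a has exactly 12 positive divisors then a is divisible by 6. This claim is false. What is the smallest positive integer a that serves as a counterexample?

The first 8 eligible values, up to a = 132, all satisfy the conclusion.
a = 140: τ(140) = 12; 140 mod 6 = 2.

a = 140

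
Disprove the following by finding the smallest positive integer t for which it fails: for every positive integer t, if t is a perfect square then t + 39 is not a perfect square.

A counterexample is any positive integer t such that t is a perfect square but t + 39 is a perfect square; we check each in order.
For t = 1, 4, 9, 16 the conclusion holds.
t = 25: 25 = 5² and 25 + 39 = 64 = 8².

t = 25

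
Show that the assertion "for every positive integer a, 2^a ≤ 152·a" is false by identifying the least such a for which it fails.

For a = 1, 2, 3, 4, 5, 6, 7, 8, 9, 10 the conclusion holds.
a = 11: 2^a = 2048 and 152·a = 1672, so 2048 > 1672.

a = 11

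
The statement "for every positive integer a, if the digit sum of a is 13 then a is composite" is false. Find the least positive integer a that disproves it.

a = 67

Check each positive integer a in order until the digit sum of a is 13 but a is prime.
a = 49: digit sum 13; 49 is composite.
a = 58: digit sum 13; 58 is composite.
a = 67: digit sum 13; 67 is prime, not composite.
Hence a = 67 is a counterexample.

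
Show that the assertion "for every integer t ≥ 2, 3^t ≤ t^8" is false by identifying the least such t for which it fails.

For t = 2, 3, 4, 5, …, 20, 21, 22 the conclusion holds.
t = 23: 3^t = 94143178827 and t^8 = 78310985281, so 94143178827 > 78310985281.
So t = 23 is the smallest counterexample.

t = 23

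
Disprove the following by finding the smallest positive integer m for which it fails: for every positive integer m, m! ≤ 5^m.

m = 12

We need the least positive integer m for which m! > 5^m.
For m = 1, 2, 3, 4, …, 9, 10, 11 the conclusion holds.
m = 12: m! = 479001600 and 5^m = 244140625, so 479001600 > 244140625.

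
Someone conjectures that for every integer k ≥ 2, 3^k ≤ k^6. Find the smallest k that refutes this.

k = 15

For k = 2, 3, 4, 5, …, 12, 13, 14 the conclusion holds.
k = 15: 3^k = 14348907 and k^6 = 11390625, so 14348907 > 11390625.
Thus k = 15 disproves the claim, and no smaller k works.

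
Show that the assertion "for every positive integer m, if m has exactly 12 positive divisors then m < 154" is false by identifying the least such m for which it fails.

m = 156

The first 10 eligible values, up to m = 150, all satisfy the conclusion.
m = 156: τ(156) = 12; 156 ≥ 154.
So m = 156 is the smallest counterexample.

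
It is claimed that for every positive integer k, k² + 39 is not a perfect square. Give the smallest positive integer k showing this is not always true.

k = 5

For k = 1, 2, 3, 4 the conclusion holds.
k = 5: 5² + 39 = 64 = 8², a perfect square.
Thus k = 5 disproves the claim, and no smaller k works.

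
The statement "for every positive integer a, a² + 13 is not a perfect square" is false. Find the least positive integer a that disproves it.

A counterexample is any positive integer a such that a² + 13 is a perfect square; we check each in order.
The first 5 eligible values, up to a = 5, all satisfy the conclusion.
a = 6: 6² + 13 = 49 = 7², a perfect square.
So a = 6 is the smallest counterexample.

a = 6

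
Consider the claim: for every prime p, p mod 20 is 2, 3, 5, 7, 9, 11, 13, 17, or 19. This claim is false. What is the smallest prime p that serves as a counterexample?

Check each prime p in order until the claim fails.
For p = 2, 3, 5, 7, …, 29, 31, 37 the conclusion holds.
p = 41: 41 mod 20 = 1 — not in {2, 3, 5, 7, 9, 11, 13, 17, 19}.
Hence p = 41 is a counterexample.

p = 41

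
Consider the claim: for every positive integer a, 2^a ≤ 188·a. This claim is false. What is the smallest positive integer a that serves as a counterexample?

a = 12

We need the least positive integer a for which 2^a > 188·a.
For a = 1, 2, 3, 4, …, 9, 10, 11 the conclusion holds.
a = 12: 2^a = 4096 and 188·a = 2256, so 4096 > 2256.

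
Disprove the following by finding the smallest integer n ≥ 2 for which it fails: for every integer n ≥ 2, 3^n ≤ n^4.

A counterexample is any integer n ≥ 2 such that 3^n > n^4; we check each in order.
n = 2: 3^n = 9 and n^4 = 16, so 9 ≤ 16.
n = 3: 3^n = 27 and n^4 = 81, so 27 ≤ 81.
n = 4: 3^n = 81 and n^4 = 256, so 81 ≤ 256.
n = 5: 3^n = 243 and n^4 = 625, so 243 ≤ 625.
n = 6: 3^n = 729 and n^4 = 1296, so 729 ≤ 1296.
n = 7: 3^n = 2187 and n^4 = 2401, so 2187 ≤ 2401.
n = 8: 3^n = 6561 and n^4 = 4096, so 6561 > 4096.

n = 8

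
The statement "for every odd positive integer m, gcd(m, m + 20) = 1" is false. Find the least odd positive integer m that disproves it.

We need the least odd positive integer m for which gcd(m, m + 20) > 1.
m = 1: gcd(1, 21) = 1.
m = 3: gcd(3, 23) = 1.
m = 5: gcd(5, 25) = 5.

m = 5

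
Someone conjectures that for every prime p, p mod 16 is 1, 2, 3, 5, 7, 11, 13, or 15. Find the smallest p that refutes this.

p = 41

We need the least prime p for which the claim fails.
For p = 2, 3, 5, 7, …, 29, 31, 37 the conclusion holds.
p = 41: 41 mod 16 = 9 — not in {1, 2, 3, 5, 7, 11, 13, 15}.
Hence p = 41 is a counterexample.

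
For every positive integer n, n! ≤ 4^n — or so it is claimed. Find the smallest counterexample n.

n = 9

For n = 1, 2, 3, 4, 5, 6, 7, 8 the conclusion holds.
n = 9: n! = 362880 and 4^n = 262144, so 362880 > 262144.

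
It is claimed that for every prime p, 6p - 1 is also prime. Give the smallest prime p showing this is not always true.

p = 11

A counterexample is any prime p such that 6p - 1 is not prime; we check each in order.
The first 4 eligible values, up to p = 7, all satisfy the conclusion.
p = 11: 6p - 1 = 65 = 5 × 13, not prime.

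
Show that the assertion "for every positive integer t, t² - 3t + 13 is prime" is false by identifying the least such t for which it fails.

t = 12

We need the least positive integer t for which t² - 3t + 13 is not prime.
The first 11 eligible values, up to t = 11, all satisfy the conclusion.
t = 12: t² - 3t + 13 = 121 = 11 × 11, composite.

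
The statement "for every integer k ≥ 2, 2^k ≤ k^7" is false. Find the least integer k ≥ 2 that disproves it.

A counterexample is any integer k ≥ 2 such that 2^k > k^7; we check each in order.
For k = 2, 3, 4, 5, …, 34, 35, 36 the conclusion holds.
k = 37: 2^k = 137438953472 and k^7 = 94931877133, so 137438953472 > 94931877133.

k = 37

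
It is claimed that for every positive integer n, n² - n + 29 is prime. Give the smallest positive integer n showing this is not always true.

n = 3

Check each positive integer n in order until n² - n + 29 is not prime.
n = 1: n² - n + 29 = 29, prime.
n = 2: n² - n + 29 = 31, prime.
n = 3: n² - n + 29 = 35 = 5 × 7, composite.
Thus n = 3 disproves the claim, and no smaller n works.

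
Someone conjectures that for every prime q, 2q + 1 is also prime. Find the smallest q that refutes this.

Check each prime q in order until 2q + 1 is not prime.
q = 2: 2q + 1 = 5, prime.
q = 3: 2q + 1 = 7, prime.
q = 5: 2q + 1 = 11, prime.
q = 7: 2q + 1 = 15 = 3 × 5, not prime.
So q = 7 is the smallest counterexample.

q = 7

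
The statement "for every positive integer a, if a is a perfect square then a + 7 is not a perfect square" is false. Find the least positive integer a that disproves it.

For a = 1, 4 the conclusion holds.
a = 9: 9 = 3² and 9 + 7 = 16 = 4².

a = 9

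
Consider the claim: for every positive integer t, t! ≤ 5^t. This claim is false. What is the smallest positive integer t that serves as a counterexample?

t = 12

A counterexample is any positive integer t such that t! > 5^t; we check each in order.
For t = 1, 2, 3, 4, …, 9, 10, 11 the conclusion holds.
t = 12: t! = 479001600 and 5^t = 244140625, so 479001600 > 244140625.
Thus t = 12 disproves the claim, and no smaller t works.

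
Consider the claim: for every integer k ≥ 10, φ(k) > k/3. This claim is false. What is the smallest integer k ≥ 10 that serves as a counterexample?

k = 12

k = 10: φ(10) = 4 and 10/3 = 10/3, so φ(10) > 10/3.
k = 11: φ(11) = 10 and 11/3 = 11/3, so φ(11) > 11/3.
k = 12: φ(12) = 4 and 12/3 = 4, so φ(12) ≤ 12/3.
So k = 12 is the smallest counterexample.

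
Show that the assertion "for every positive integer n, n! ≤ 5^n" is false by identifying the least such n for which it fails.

n = 12

For n = 1, 2, 3, 4, …, 9, 10, 11 the conclusion holds.
n = 12: n! = 479001600 and 5^n = 244140625, so 479001600 > 244140625.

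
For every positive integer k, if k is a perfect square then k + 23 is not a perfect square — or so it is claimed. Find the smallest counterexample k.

The first 10 eligible values, up to k = 100, all satisfy the conclusion.
k = 121: 121 = 11² and 121 + 23 = 144 = 12².
So k = 121 is the smallest counterexample.

k = 121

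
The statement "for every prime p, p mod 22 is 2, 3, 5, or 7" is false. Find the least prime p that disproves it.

p = 11

The first 4 eligible values, up to p = 7, all satisfy the conclusion.
p = 11: 11 mod 22 = 11 — not in {2, 3, 5, 7}.
Thus p = 11 disproves the claim, and no smaller p works.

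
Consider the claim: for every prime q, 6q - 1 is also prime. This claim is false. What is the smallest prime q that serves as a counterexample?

q = 11

Check each prime q in order until 6q - 1 is not prime.
For q = 2, 3, 5, 7 the conclusion holds.
q = 11: 6q - 1 = 65 = 5 × 13, not prime.
Thus q = 11 disproves the claim, and no smaller q works.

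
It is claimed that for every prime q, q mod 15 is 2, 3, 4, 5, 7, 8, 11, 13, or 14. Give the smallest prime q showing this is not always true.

q = 31

A counterexample is any prime q such that the claim fails; we check each in order.
For q = 2, 3, 5, 7, 11, 13, 17, 19, 23, 29 the conclusion holds.
q = 31: 31 mod 15 = 1 — not in {2, 3, 4, 5, 7, 8, 11, 13, 14}.
Thus q = 31 disproves the claim, and no smaller q works.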